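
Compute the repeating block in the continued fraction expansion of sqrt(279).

Write x_i = (sqrt(279) + m_i)/d_i with (m_0, d_0) = (0, 1). a_0 = floor(sqrt(279)) = 16, since 16^2 = 256 <= 279 < 289 = 17^2.
Iterate m_{i+1} = d_i*a_i - m_i, d_{i+1} = (279 - m_{i+1}^2)/d_i, a_{i+1} = floor((a_0 + m_{i+1})/d_{i+1}):
  m_1 = 1*16 - 0 = 16, d_1 = (279 - 16^2)/1 = 23/1 = 23, a_1 = floor((16 + 16)/23) = 1.
  m_2 = 23*1 - 16 = 7, d_2 = (279 - 7^2)/23 = 230/23 = 10, a_2 = floor((16 + 7)/10) = 2.
  m_3 = 10*2 - 7 = 13, d_3 = (279 - 13^2)/10 = 110/10 = 11, a_3 = floor((16 + 13)/11) = 2.
  m_4 = 11*2 - 13 = 9, d_4 = (279 - 9^2)/11 = 198/11 = 18, a_4 = floor((16 + 9)/18) = 1.
  m_5 = 18*1 - 9 = 9, d_5 = (279 - 9^2)/18 = 198/18 = 11, a_5 = floor((16 + 9)/11) = 2.
  m_6 = 11*2 - 9 = 13, d_6 = (279 - 13^2)/11 = 110/11 = 10, a_6 = floor((16 + 13)/10) = 2.
  m_7 = 10*2 - 13 = 7, d_7 = (279 - 7^2)/10 = 230/10 = 23, a_7 = floor((16 + 7)/23) = 1.
  m_8 = 23*1 - 7 = 16, d_8 = (279 - 16^2)/23 = 23/23 = 1, a_8 = floor((16 + 16)/1) = 32.
  m_9 = 1*32 - 16 = 16, d_9 = (279 - 16^2)/1 = 23/1 = 23: (m_9, d_9) = (m_1, d_1) = (16, 23), so from here the quotients repeat a_1, ..., a_8; the period length is 8.
Hence the expansion of sqrt(279) is a_0 = 16 followed by the repeating block 1, 2, 2, 1, 2, 2, 1, 32 (period 8).

[16; (1, 2, 2, 1, 2, 2, 1, 32)]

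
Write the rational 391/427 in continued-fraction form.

[0; 1, 10, 1, 6, 5]

Run the Euclidean algorithm on 391 and 427; the successive quotients are the partial quotients a_0, a_1, ... (each step inverts the fractional part left over by the previous one):
  391 = 0*427 + 391, so a_0 = 0.
  427 = 1*391 + 36, so a_1 = 1.
  391 = 10*36 + 31, so a_2 = 10.
  36 = 1*31 + 5, so a_3 = 1.
  31 = 6*5 + 1, so a_4 = 6.
  5 = 5*1 + 0, so a_5 = 5.
The remainder reaches 0 after 6 divisions, so the expansion has 6 partial quotients, read off in order.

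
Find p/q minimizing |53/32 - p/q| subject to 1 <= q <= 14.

Expand x = 53/32 as a continued fraction with the Euclidean algorithm:
  53 = 1*32 + 21, so a_0 = 1.
  32 = 1*21 + 11, so a_1 = 1.
  21 = 1*11 + 10, so a_2 = 1.
  11 = 1*10 + 1, so a_3 = 1.
  10 = 10*1 + 0, so a_4 = 10.
so x = [1; 1, 1, 1, 10].
Convergents (p_i = a_i*p_{i-1} + p_{i-2}, q_i = a_i*q_{i-1} + q_{i-2} with p_{-2}=0, p_{-1}=1, q_{-2}=1, q_{-1}=0), until the denominator exceeds 14:
  i=0: a_0=1, p_0 = 1*1 + 0 = 1, q_0 = 1*0 + 1 = 1.
  i=1: a_1=1, p_1 = 1*1 + 1 = 2, q_1 = 1*1 + 0 = 1.
  i=2: a_2=1, p_2 = 1*2 + 1 = 3, q_2 = 1*1 + 1 = 2.
  i=3: a_3=1, p_3 = 1*3 + 2 = 5, q_3 = 1*2 + 1 = 3.
  i=4: a_4=10, p_4 = 10*5 + 3 = 53, q_4 = 10*3 + 2 = 32.
q_4 = 32 > 14, so the last convergent with denominator <= 14 is p_3/q_3 = 5/3.
The closest fraction with denominator <= 14 is either p_3/q_3 or the intermediate fraction (k*p_3 + p_2)/(k*q_3 + q_2) with the largest k >= 1 whose denominator stays <= 14; these approach x as k grows, and every other convergent or intermediate fraction in range is farther away.
Largest k: floor((14 - q_2)/q_3) = floor((14 - 2)/3) = 4.
That gives (4*5 + 3)/(4*3 + 2) = 23/14.
Compare the errors: |x - 5/3| = |53*3 - 5*32|/(32*3) = 1/96, and |x - 23/14| = |53*14 - 23*32|/(32*14) = 6/448.
Cross-multiplying, 1*448 = 448 < 576 = 6*96, so 1/96 is smaller: the convergent 5/3 is closer to x than 23/14.

5/3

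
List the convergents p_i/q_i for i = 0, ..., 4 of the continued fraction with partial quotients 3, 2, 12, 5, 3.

3/1, 7/2, 87/25, 442/127, 1413/406

Using the convergent recurrence p_i = a_i*p_{i-1} + p_{i-2}, q_i = a_i*q_{i-1} + q_{i-2} with p_{-2}=0, p_{-1}=1, q_{-2}=1, q_{-1}=0:
  i=0: a_0=3, p_0 = 3*1 + 0 = 3, q_0 = 3*0 + 1 = 1.
  i=1: a_1=2, p_1 = 2*3 + 1 = 7, q_1 = 2*1 + 0 = 2.
  i=2: a_2=12, p_2 = 12*7 + 3 = 87, q_2 = 12*2 + 1 = 25.
  i=3: a_3=5, p_3 = 5*87 + 7 = 442, q_3 = 5*25 + 2 = 127.
  i=4: a_4=3, p_4 = 3*442 + 87 = 1413, q_4 = 3*127 + 25 = 406.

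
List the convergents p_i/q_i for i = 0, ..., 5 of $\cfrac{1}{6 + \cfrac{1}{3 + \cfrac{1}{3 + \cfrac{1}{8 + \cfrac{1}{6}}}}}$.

0/1, 1/6, 3/19, 10/63, 83/523, 508/3201

Using the convergent recurrence p_i = a_i*p_{i-1} + p_{i-2}, q_i = a_i*q_{i-1} + q_{i-2} with p_{-2}=0, p_{-1}=1, q_{-2}=1, q_{-1}=0:
  i=0: a_0=0, p_0 = 0*1 + 0 = 0, q_0 = 0*0 + 1 = 1.
  i=1: a_1=6, p_1 = 6*0 + 1 = 1, q_1 = 6*1 + 0 = 6.
  i=2: a_2=3, p_2 = 3*1 + 0 = 3, q_2 = 3*6 + 1 = 19.
  i=3: a_3=3, p_3 = 3*3 + 1 = 10, q_3 = 3*19 + 6 = 63.
  i=4: a_4=8, p_4 = 8*10 + 3 = 83, q_4 = 8*63 + 19 = 523.
  i=5: a_5=6, p_5 = 6*83 + 10 = 508, q_5 = 6*523 + 63 = 3201.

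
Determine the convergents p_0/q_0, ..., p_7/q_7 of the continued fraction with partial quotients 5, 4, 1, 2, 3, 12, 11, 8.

5/1, 21/4, 26/5, 73/14, 245/47, 3013/578, 33388/6405, 270117/51818

Using the convergent recurrence p_i = a_i*p_{i-1} + p_{i-2}, q_i = a_i*q_{i-1} + q_{i-2} with p_{-2}=0, p_{-1}=1, q_{-2}=1, q_{-1}=0:
  i=0: a_0=5, p_0 = 5*1 + 0 = 5, q_0 = 5*0 + 1 = 1.
  i=1: a_1=4, p_1 = 4*5 + 1 = 21, q_1 = 4*1 + 0 = 4.
  i=2: a_2=1, p_2 = 1*21 + 5 = 26, q_2 = 1*4 + 1 = 5.
  i=3: a_3=2, p_3 = 2*26 + 21 = 73, q_3 = 2*5 + 4 = 14.
  i=4: a_4=3, p_4 = 3*73 + 26 = 245, q_4 = 3*14 + 5 = 47.
  i=5: a_5=12, p_5 = 12*245 + 73 = 3013, q_5 = 12*47 + 14 = 578.
  i=6: a_6=11, p_6 = 11*3013 + 245 = 33388, q_6 = 11*578 + 47 = 6405.
  i=7: a_7=8, p_7 = 8*33388 + 3013 = 270117, q_7 = 8*6405 + 578 = 51818.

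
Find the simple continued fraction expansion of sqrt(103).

[10; (6, 1, 2, 1, 1, 9, 1, 1, 2, 1, 6, 20)]

Write x_i = (sqrt(103) + m_i)/d_i with (m_0, d_0) = (0, 1). a_0 = floor(sqrt(103)) = 10, since 10^2 = 100 <= 103 < 121 = 11^2.
Iterate m_{i+1} = d_i*a_i - m_i, d_{i+1} = (103 - m_{i+1}^2)/d_i, a_{i+1} = floor((a_0 + m_{i+1})/d_{i+1}):
  m_1 = 1*10 - 0 = 10, d_1 = (103 - 10^2)/1 = 3/1 = 3, a_1 = floor((10 + 10)/3) = 6.
  m_2 = 3*6 - 10 = 8, d_2 = (103 - 8^2)/3 = 39/3 = 13, a_2 = floor((10 + 8)/13) = 1.
  m_3 = 13*1 - 8 = 5, d_3 = (103 - 5^2)/13 = 78/13 = 6, a_3 = floor((10 + 5)/6) = 2.
  m_4 = 6*2 - 5 = 7, d_4 = (103 - 7^2)/6 = 54/6 = 9, a_4 = floor((10 + 7)/9) = 1.
  m_5 = 9*1 - 7 = 2, d_5 = (103 - 2^2)/9 = 99/9 = 11, a_5 = floor((10 + 2)/11) = 1.
  m_6 = 11*1 - 2 = 9, d_6 = (103 - 9^2)/11 = 22/11 = 2, a_6 = floor((10 + 9)/2) = 9.
  m_7 = 2*9 - 9 = 9, d_7 = (103 - 9^2)/2 = 22/2 = 11, a_7 = floor((10 + 9)/11) = 1.
  m_8 = 11*1 - 9 = 2, d_8 = (103 - 2^2)/11 = 99/11 = 9, a_8 = floor((10 + 2)/9) = 1.
  m_9 = 9*1 - 2 = 7, d_9 = (103 - 7^2)/9 = 54/9 = 6, a_9 = floor((10 + 7)/6) = 2.
  m_10 = 6*2 - 7 = 5, d_10 = (103 - 5^2)/6 = 78/6 = 13, a_10 = floor((10 + 5)/13) = 1.
  m_11 = 13*1 - 5 = 8, d_11 = (103 - 8^2)/13 = 39/13 = 3, a_11 = floor((10 + 8)/3) = 6.
  m_12 = 3*6 - 8 = 10, d_12 = (103 - 10^2)/3 = 3/3 = 1, a_12 = floor((10 + 10)/1) = 20.
  m_13 = 1*20 - 10 = 10, d_13 = (103 - 10^2)/1 = 3/1 = 3: (m_13, d_13) = (m_1, d_1) = (10, 3), so from here the quotients repeat a_1, ..., a_12; the period length is 12.
Hence the expansion of sqrt(103) is a_0 = 10 followed by the repeating block 6, 1, 2, 1, 1, 9, 1, 1, 2, 1, 6, 20 (period 12).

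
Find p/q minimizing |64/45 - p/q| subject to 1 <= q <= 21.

Expand x = 64/45 as a continued fraction with the Euclidean algorithm:
  64 = 1*45 + 19, so a_0 = 1.
  45 = 2*19 + 7, so a_1 = 2.
  19 = 2*7 + 5, so a_2 = 2.
  7 = 1*5 + 2, so a_3 = 1.
  5 = 2*2 + 1, so a_4 = 2.
  2 = 2*1 + 0, so a_5 = 2.
so x = [1; 2, 2, 1, 2, 2].
Convergents (p_i = a_i*p_{i-1} + p_{i-2}, q_i = a_i*q_{i-1} + q_{i-2} with p_{-2}=0, p_{-1}=1, q_{-2}=1, q_{-1}=0), until the denominator exceeds 21:
  i=0: a_0=1, p_0 = 1*1 + 0 = 1, q_0 = 1*0 + 1 = 1.
  i=1: a_1=2, p_1 = 2*1 + 1 = 3, q_1 = 2*1 + 0 = 2.
  i=2: a_2=2, p_2 = 2*3 + 1 = 7, q_2 = 2*2 + 1 = 5.
  i=3: a_3=1, p_3 = 1*7 + 3 = 10, q_3 = 1*5 + 2 = 7.
  i=4: a_4=2, p_4 = 2*10 + 7 = 27, q_4 = 2*7 + 5 = 19.
  i=5: a_5=2, p_5 = 2*27 + 10 = 64, q_5 = 2*19 + 7 = 45.
q_5 = 45 > 21, so the last convergent with denominator <= 21 is p_4/q_4 = 27/19.
The closest fraction with denominator <= 21 is either p_4/q_4 or the intermediate fraction (k*p_4 + p_3)/(k*q_4 + q_3) with the largest k >= 1 whose denominator stays <= 21; these approach x as k grows, and every other convergent or intermediate fraction in range is farther away.
Largest k: floor((21 - q_3)/q_4) = floor((21 - 7)/19) = 0.
Since k = 0, no intermediate fraction beyond p_4/q_4 has denominator <= 21, so the convergent 27/19 is the closest (its error is |64*19 - 27*45|/(45*19) = 1/855).

27/19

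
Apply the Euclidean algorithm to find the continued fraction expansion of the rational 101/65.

Run the Euclidean algorithm on 101 and 65; the successive quotients are the partial quotients a_0, a_1, ... (each step inverts the fractional part left over by the previous one):
  101 = 1*65 + 36, so a_0 = 1.
  65 = 1*36 + 29, so a_1 = 1.
  36 = 1*29 + 7, so a_2 = 1.
  29 = 4*7 + 1, so a_3 = 4.
  7 = 7*1 + 0, so a_4 = 7.
The remainder reaches 0 after 5 divisions, so the expansion has 5 partial quotients, read off in order.

[1; 1, 1, 4, 7]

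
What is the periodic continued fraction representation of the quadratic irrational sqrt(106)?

[10; (3, 2, 1, 1, 1, 1, 2, 3, 20)]

Write x_i = (sqrt(106) + m_i)/d_i with (m_0, d_0) = (0, 1). a_0 = floor(sqrt(106)) = 10, since 10^2 = 100 <= 106 < 121 = 11^2.
Iterate m_{i+1} = d_i*a_i - m_i, d_{i+1} = (106 - m_{i+1}^2)/d_i, a_{i+1} = floor((a_0 + m_{i+1})/d_{i+1}):
  m_1 = 1*10 - 0 = 10, d_1 = (106 - 10^2)/1 = 6/1 = 6, a_1 = floor((10 + 10)/6) = 3.
  m_2 = 6*3 - 10 = 8, d_2 = (106 - 8^2)/6 = 42/6 = 7, a_2 = floor((10 + 8)/7) = 2.
  m_3 = 7*2 - 8 = 6, d_3 = (106 - 6^2)/7 = 70/7 = 10, a_3 = floor((10 + 6)/10) = 1.
  m_4 = 10*1 - 6 = 4, d_4 = (106 - 4^2)/10 = 90/10 = 9, a_4 = floor((10 + 4)/9) = 1.
  m_5 = 9*1 - 4 = 5, d_5 = (106 - 5^2)/9 = 81/9 = 9, a_5 = floor((10 + 5)/9) = 1.
  m_6 = 9*1 - 5 = 4, d_6 = (106 - 4^2)/9 = 90/9 = 10, a_6 = floor((10 + 4)/10) = 1.
  m_7 = 10*1 - 4 = 6, d_7 = (106 - 6^2)/10 = 70/10 = 7, a_7 = floor((10 + 6)/7) = 2.
  m_8 = 7*2 - 6 = 8, d_8 = (106 - 8^2)/7 = 42/7 = 6, a_8 = floor((10 + 8)/6) = 3.
  m_9 = 6*3 - 8 = 10, d_9 = (106 - 10^2)/6 = 6/6 = 1, a_9 = floor((10 + 10)/1) = 20.
  m_10 = 1*20 - 10 = 10, d_10 = (106 - 10^2)/1 = 6/1 = 6: (m_10, d_10) = (m_1, d_1) = (10, 6), so from here the quotients repeat a_1, ..., a_9; the period length is 9.
Hence the expansion of sqrt(106) is a_0 = 10 followed by the repeating block 3, 2, 1, 1, 1, 1, 2, 3, 20 (period 9).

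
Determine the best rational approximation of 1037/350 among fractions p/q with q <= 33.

80/27

Expand x = 1037/350 as a continued fraction with the Euclidean algorithm:
  1037 = 2*350 + 337, so a_0 = 2.
  350 = 1*337 + 13, so a_1 = 1.
  337 = 25*13 + 12, so a_2 = 25.
  13 = 1*12 + 1, so a_3 = 1.
  12 = 12*1 + 0, so a_4 = 12.
so x = [2; 1, 25, 1, 12].
Convergents (p_i = a_i*p_{i-1} + p_{i-2}, q_i = a_i*q_{i-1} + q_{i-2} with p_{-2}=0, p_{-1}=1, q_{-2}=1, q_{-1}=0), until the denominator exceeds 33:
  i=0: a_0=2, p_0 = 2*1 + 0 = 2, q_0 = 2*0 + 1 = 1.
  i=1: a_1=1, p_1 = 1*2 + 1 = 3, q_1 = 1*1 + 0 = 1.
  i=2: a_2=25, p_2 = 25*3 + 2 = 77, q_2 = 25*1 + 1 = 26.
  i=3: a_3=1, p_3 = 1*77 + 3 = 80, q_3 = 1*26 + 1 = 27.
  i=4: a_4=12, p_4 = 12*80 + 77 = 1037, q_4 = 12*27 + 26 = 350.
q_4 = 350 > 33, so the last convergent with denominator <= 33 is p_3/q_3 = 80/27.
The closest fraction with denominator <= 33 is either p_3/q_3 or the intermediate fraction (k*p_3 + p_2)/(k*q_3 + q_2) with the largest k >= 1 whose denominator stays <= 33; these approach x as k grows, and every other convergent or intermediate fraction in range is farther away.
Largest k: floor((33 - q_2)/q_3) = floor((33 - 26)/27) = 0.
Since k = 0, no intermediate fraction beyond p_3/q_3 has denominator <= 33, so the convergent 80/27 is the closest (its error is |1037*27 - 80*350|/(350*27) = 1/9450).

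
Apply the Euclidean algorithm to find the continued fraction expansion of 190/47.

Run the Euclidean algorithm on 190 and 47; the successive quotients are the partial quotients a_0, a_1, ... (each step inverts the fractional part left over by the previous one):
  190 = 4*47 + 2, so a_0 = 4.
  47 = 23*2 + 1, so a_1 = 23.
  2 = 2*1 + 0, so a_2 = 2.
The remainder reaches 0 after 3 divisions, so the expansion has 3 partial quotients, read off in order.

[4; 23, 2]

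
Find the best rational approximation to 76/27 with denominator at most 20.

Expand x = 76/27 as a continued fraction with the Euclidean algorithm:
  76 = 2*27 + 22, so a_0 = 2.
  27 = 1*22 + 5, so a_1 = 1.
  22 = 4*5 + 2, so a_2 = 4.
  5 = 2*2 + 1, so a_3 = 2.
  2 = 2*1 + 0, so a_4 = 2.
so x = [2; 1, 4, 2, 2].
Convergents (p_i = a_i*p_{i-1} + p_{i-2}, q_i = a_i*q_{i-1} + q_{i-2} with p_{-2}=0, p_{-1}=1, q_{-2}=1, q_{-1}=0), until the denominator exceeds 20:
  i=0: a_0=2, p_0 = 2*1 + 0 = 2, q_0 = 2*0 + 1 = 1.
  i=1: a_1=1, p_1 = 1*2 + 1 = 3, q_1 = 1*1 + 0 = 1.
  i=2: a_2=4, p_2 = 4*3 + 2 = 14, q_2 = 4*1 + 1 = 5.
  i=3: a_3=2, p_3 = 2*14 + 3 = 31, q_3 = 2*5 + 1 = 11.
  i=4: a_4=2, p_4 = 2*31 + 14 = 76, q_4 = 2*11 + 5 = 27.
q_4 = 27 > 20, so the last convergent with denominator <= 20 is p_3/q_3 = 31/11.
The closest fraction with denominator <= 20 is either p_3/q_3 or the intermediate fraction (k*p_3 + p_2)/(k*q_3 + q_2) with the largest k >= 1 whose denominator stays <= 20; these approach x as k grows, and every other convergent or intermediate fraction in range is farther away.
Largest k: floor((20 - q_2)/q_3) = floor((20 - 5)/11) = 1.
That gives (1*31 + 14)/(1*11 + 5) = 45/16.
Compare the errors: |x - 31/11| = |76*11 - 31*27|/(27*11) = 1/297, and |x - 45/16| = |76*16 - 45*27|/(27*16) = 1/432.
Cross-multiplying, 1*297 = 297 < 432 = 1*432, so 1/432 is smaller: the intermediate fraction 45/16 is closer to x than 31/11.

45/16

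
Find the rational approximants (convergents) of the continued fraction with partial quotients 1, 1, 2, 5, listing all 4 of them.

1/1, 2/1, 5/3, 27/16

Using the convergent recurrence p_i = a_i*p_{i-1} + p_{i-2}, q_i = a_i*q_{i-1} + q_{i-2} with p_{-2}=0, p_{-1}=1, q_{-2}=1, q_{-1}=0:
  i=0: a_0=1, p_0 = 1*1 + 0 = 1, q_0 = 1*0 + 1 = 1.
  i=1: a_1=1, p_1 = 1*1 + 1 = 2, q_1 = 1*1 + 0 = 1.
  i=2: a_2=2, p_2 = 2*2 + 1 = 5, q_2 = 2*1 + 1 = 3.
  i=3: a_3=5, p_3 = 5*5 + 2 = 27, q_3 = 5*3 + 1 = 16.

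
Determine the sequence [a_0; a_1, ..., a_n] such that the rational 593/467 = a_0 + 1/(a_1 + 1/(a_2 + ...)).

Run the Euclidean algorithm on 593 and 467; the successive quotients are the partial quotients a_0, a_1, ... (each step inverts the fractional part left over by the previous one):
  593 = 1*467 + 126, so a_0 = 1.
  467 = 3*126 + 89, so a_1 = 3.
  126 = 1*89 + 37, so a_2 = 1.
  89 = 2*37 + 15, so a_3 = 2.
  37 = 2*15 + 7, so a_4 = 2.
  15 = 2*7 + 1, so a_5 = 2.
  7 = 7*1 + 0, so a_6 = 7.
The remainder reaches 0 after 7 divisions, so the expansion has 7 partial quotients, read off in order.

[1; 3, 1, 2, 2, 2, 7]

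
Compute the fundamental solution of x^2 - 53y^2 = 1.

First expand sqrt(53) as a continued fraction. With x_i = (sqrt(53) + m_i)/d_i and (m_0, d_0) = (0, 1): a_0 = floor(sqrt(53)) = 7, since 7^2 = 49 <= 53 < 64 = 8^2.
Iterate m_{i+1} = d_i*a_i - m_i, d_{i+1} = (53 - m_{i+1}^2)/d_i, a_{i+1} = floor((a_0 + m_{i+1})/d_{i+1}):
  m_1 = 1*7 - 0 = 7, d_1 = (53 - 7^2)/1 = 4/1 = 4, a_1 = floor((7 + 7)/4) = 3.
  m_2 = 4*3 - 7 = 5, d_2 = (53 - 5^2)/4 = 28/4 = 7, a_2 = floor((7 + 5)/7) = 1.
  m_3 = 7*1 - 5 = 2, d_3 = (53 - 2^2)/7 = 49/7 = 7, a_3 = floor((7 + 2)/7) = 1.
  m_4 = 7*1 - 2 = 5, d_4 = (53 - 5^2)/7 = 28/7 = 4, a_4 = floor((7 + 5)/4) = 3.
  m_5 = 4*3 - 5 = 7, d_5 = (53 - 7^2)/4 = 4/4 = 1, a_5 = floor((7 + 7)/1) = 14.
  m_6 = 1*14 - 7 = 7, d_6 = (53 - 7^2)/1 = 4/1 = 4: (m_6, d_6) = (m_1, d_1) = (7, 4), so from here the quotients repeat a_1, ..., a_5; the period length is 5.
So sqrt(53) = [7; (3, 1, 1, 3, 14)] with period length k = 5.
k is odd, so (p_{k-1}, q_{k-1}) only solves x^2 - 53y^2 = -1 and the fundamental solution of x^2 - 53y^2 = 1 is (p_{2k-1}, q_{2k-1}) = (p_9, q_9); compute convergents through index 9, running through the period twice.
Convergents (p_i = a_i*p_{i-1} + p_{i-2}, q_i = a_i*q_{i-1} + q_{i-2} with p_{-2}=0, p_{-1}=1, q_{-2}=1, q_{-1}=0):
  i=0: a_0=7, p_0 = 7*1 + 0 = 7, q_0 = 7*0 + 1 = 1.
  i=1: a_1=3, p_1 = 3*7 + 1 = 22, q_1 = 3*1 + 0 = 3.
  i=2: a_2=1, p_2 = 1*22 + 7 = 29, q_2 = 1*3 + 1 = 4.
  i=3: a_3=1, p_3 = 1*29 + 22 = 51, q_3 = 1*4 + 3 = 7.
  i=4: a_4=3, p_4 = 3*51 + 29 = 182, q_4 = 3*7 + 4 = 25.
  i=5: a_5=14, p_5 = 14*182 + 51 = 2599, q_5 = 14*25 + 7 = 357.
  i=6: a_6=3, p_6 = 3*2599 + 182 = 7979, q_6 = 3*357 + 25 = 1096.
  i=7: a_7=1, p_7 = 1*7979 + 2599 = 10578, q_7 = 1*1096 + 357 = 1453.
  i=8: a_8=1, p_8 = 1*10578 + 7979 = 18557, q_8 = 1*1453 + 1096 = 2549.
  i=9: a_9=3, p_9 = 3*18557 + 10578 = 66249, q_9 = 3*2549 + 1453 = 9100.
Indeed p_4^2 - 53*q_4^2 = 33124 - 33125 = -1, not +1.
Check: 66249^2 - 53*9100^2 = 4388930001 - 4388930000 = 1, so (x, y) = (66249, 9100) solves the equation, and by the theorem it is the least positive solution.

(x, y) = (66249, 9100)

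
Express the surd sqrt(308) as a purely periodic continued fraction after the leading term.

Write x_i = (sqrt(308) + m_i)/d_i with (m_0, d_0) = (0, 1). a_0 = floor(sqrt(308)) = 17, since 17^2 = 289 <= 308 < 324 = 18^2.
Iterate m_{i+1} = d_i*a_i - m_i, d_{i+1} = (308 - m_{i+1}^2)/d_i, a_{i+1} = floor((a_0 + m_{i+1})/d_{i+1}):
  m_1 = 1*17 - 0 = 17, d_1 = (308 - 17^2)/1 = 19/1 = 19, a_1 = floor((17 + 17)/19) = 1.
  m_2 = 19*1 - 17 = 2, d_2 = (308 - 2^2)/19 = 304/19 = 16, a_2 = floor((17 + 2)/16) = 1.
  m_3 = 16*1 - 2 = 14, d_3 = (308 - 14^2)/16 = 112/16 = 7, a_3 = floor((17 + 14)/7) = 4.
  m_4 = 7*4 - 14 = 14, d_4 = (308 - 14^2)/7 = 112/7 = 16, a_4 = floor((17 + 14)/16) = 1.
  m_5 = 16*1 - 14 = 2, d_5 = (308 - 2^2)/16 = 304/16 = 19, a_5 = floor((17 + 2)/19) = 1.
  m_6 = 19*1 - 2 = 17, d_6 = (308 - 17^2)/19 = 19/19 = 1, a_6 = floor((17 + 17)/1) = 34.
  m_7 = 1*34 - 17 = 17, d_7 = (308 - 17^2)/1 = 19/1 = 19: (m_7, d_7) = (m_1, d_1) = (17, 19), so from here the quotients repeat a_1, ..., a_6; the period length is 6.
Hence the expansion of sqrt(308) is a_0 = 17 followed by the repeating block 1, 1, 4, 1, 1, 34 (period 6).

[17; (1, 1, 4, 1, 1, 34)]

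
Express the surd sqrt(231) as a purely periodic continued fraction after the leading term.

Write x_i = (sqrt(231) + m_i)/d_i with (m_0, d_0) = (0, 1). a_0 = floor(sqrt(231)) = 15, since 15^2 = 225 <= 231 < 256 = 16^2.
Iterate m_{i+1} = d_i*a_i - m_i, d_{i+1} = (231 - m_{i+1}^2)/d_i, a_{i+1} = floor((a_0 + m_{i+1})/d_{i+1}):
  m_1 = 1*15 - 0 = 15, d_1 = (231 - 15^2)/1 = 6/1 = 6, a_1 = floor((15 + 15)/6) = 5.
  m_2 = 6*5 - 15 = 15, d_2 = (231 - 15^2)/6 = 6/6 = 1, a_2 = floor((15 + 15)/1) = 30.
  m_3 = 1*30 - 15 = 15, d_3 = (231 - 15^2)/1 = 6/1 = 6: (m_3, d_3) = (m_1, d_1) = (15, 6), so from here the quotients repeat a_1, a_2; the period length is 2.
Hence the expansion of sqrt(231) is a_0 = 15 followed by the repeating block 5, 30 (period 2).

[15; (5, 30)]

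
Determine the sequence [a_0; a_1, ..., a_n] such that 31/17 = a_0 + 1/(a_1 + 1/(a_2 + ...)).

Run the Euclidean algorithm on 31 and 17; the successive quotients are the partial quotients a_0, a_1, ... (each step inverts the fractional part left over by the previous one):
  31 = 1*17 + 14, so a_0 = 1.
  17 = 1*14 + 3, so a_1 = 1.
  14 = 4*3 + 2, so a_2 = 4.
  3 = 1*2 + 1, so a_3 = 1.
  2 = 2*1 + 0, so a_4 = 2.
The remainder reaches 0 after 5 divisions, so the expansion has 5 partial quotients, read off in order.

[1; 1, 4, 1, 2]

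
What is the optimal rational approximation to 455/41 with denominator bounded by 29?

233/21

Expand x = 455/41 as a continued fraction with the Euclidean algorithm:
  455 = 11*41 + 4, so a_0 = 11.
  41 = 10*4 + 1, so a_1 = 10.
  4 = 4*1 + 0, so a_2 = 4.
so x = [11; 10, 4].
Convergents (p_i = a_i*p_{i-1} + p_{i-2}, q_i = a_i*q_{i-1} + q_{i-2} with p_{-2}=0, p_{-1}=1, q_{-2}=1, q_{-1}=0), until the denominator exceeds 29:
  i=0: a_0=11, p_0 = 11*1 + 0 = 11, q_0 = 11*0 + 1 = 1.
  i=1: a_1=10, p_1 = 10*11 + 1 = 111, q_1 = 10*1 + 0 = 10.
  i=2: a_2=4, p_2 = 4*111 + 11 = 455, q_2 = 4*10 + 1 = 41.
q_2 = 41 > 29, so the last convergent with denominator <= 29 is p_1/q_1 = 111/10.
The closest fraction with denominator <= 29 is either p_1/q_1 or the intermediate fraction (k*p_1 + p_0)/(k*q_1 + q_0) with the largest k >= 1 whose denominator stays <= 29; these approach x as k grows, and every other convergent or intermediate fraction in range is farther away.
Largest k: floor((29 - q_0)/q_1) = floor((29 - 1)/10) = 2.
That gives (2*111 + 11)/(2*10 + 1) = 233/21.
Compare the errors: |x - 111/10| = |455*10 - 111*41|/(41*10) = 1/410, and |x - 233/21| = |455*21 - 233*41|/(41*21) = 2/861.
Cross-multiplying, 2*410 = 820 < 861 = 1*861, so 2/861 is smaller: the intermediate fraction 233/21 is closer to x than 111/10.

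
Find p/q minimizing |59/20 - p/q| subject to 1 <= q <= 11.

Expand x = 59/20 as a continued fraction with the Euclidean algorithm:
  59 = 2*20 + 19, so a_0 = 2.
  20 = 1*19 + 1, so a_1 = 1.
  19 = 19*1 + 0, so a_2 = 19.
so x = [2; 1, 19].
Convergents (p_i = a_i*p_{i-1} + p_{i-2}, q_i = a_i*q_{i-1} + q_{i-2} with p_{-2}=0, p_{-1}=1, q_{-2}=1, q_{-1}=0), until the denominator exceeds 11:
  i=0: a_0=2, p_0 = 2*1 + 0 = 2, q_0 = 2*0 + 1 = 1.
  i=1: a_1=1, p_1 = 1*2 + 1 = 3, q_1 = 1*1 + 0 = 1.
  i=2: a_2=19, p_2 = 19*3 + 2 = 59, q_2 = 19*1 + 1 = 20.
q_2 = 20 > 11, so the last convergent with denominator <= 11 is p_1/q_1 = 3/1.
The closest fraction with denominator <= 11 is either p_1/q_1 or the intermediate fraction (k*p_1 + p_0)/(k*q_1 + q_0) with the largest k >= 1 whose denominator stays <= 11; these approach x as k grows, and every other convergent or intermediate fraction in range is farther away.
Largest k: floor((11 - q_0)/q_1) = floor((11 - 1)/1) = 10.
That gives (10*3 + 2)/(10*1 + 1) = 32/11.
Compare the errors: |x - 3/1| = |59*1 - 3*20|/(20*1) = 1/20, and |x - 32/11| = |59*11 - 32*20|/(20*11) = 9/220.
Cross-multiplying, 9*20 = 180 < 220 = 1*220, so 9/220 is smaller: the intermediate fraction 32/11 is closer to x than 3/1.

32/11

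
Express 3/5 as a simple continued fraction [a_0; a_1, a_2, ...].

Run the Euclidean algorithm on 3 and 5; the successive quotients are the partial quotients a_0, a_1, ... (each step inverts the fractional part left over by the previous one):
  3 = 0*5 + 3, so a_0 = 0.
  5 = 1*3 + 2, so a_1 = 1.
  3 = 1*2 + 1, so a_2 = 1.
  2 = 2*1 + 0, so a_3 = 2.
The remainder reaches 0 after 4 divisions, so the expansion has 4 partial quotients, read off in order.

[0; 1, 1, 2]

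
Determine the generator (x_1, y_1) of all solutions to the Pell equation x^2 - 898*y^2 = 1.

First expand sqrt(898) as a continued fraction. With x_i = (sqrt(898) + m_i)/d_i and (m_0, d_0) = (0, 1): a_0 = floor(sqrt(898)) = 29, since 29^2 = 841 <= 898 < 900 = 30^2.
Iterate m_{i+1} = d_i*a_i - m_i, d_{i+1} = (898 - m_{i+1}^2)/d_i, a_{i+1} = floor((a_0 + m_{i+1})/d_{i+1}):
  m_1 = 1*29 - 0 = 29, d_1 = (898 - 29^2)/1 = 57/1 = 57, a_1 = floor((29 + 29)/57) = 1.
  m_2 = 57*1 - 29 = 28, d_2 = (898 - 28^2)/57 = 114/57 = 2, a_2 = floor((29 + 28)/2) = 28.
  m_3 = 2*28 - 28 = 28, d_3 = (898 - 28^2)/2 = 114/2 = 57, a_3 = floor((29 + 28)/57) = 1.
  m_4 = 57*1 - 28 = 29, d_4 = (898 - 29^2)/57 = 57/57 = 1, a_4 = floor((29 + 29)/1) = 58.
  m_5 = 1*58 - 29 = 29, d_5 = (898 - 29^2)/1 = 57/1 = 57: (m_5, d_5) = (m_1, d_1) = (29, 57), so from here the quotients repeat a_1, ..., a_4; the period length is 4.
So sqrt(898) = [29; (1, 28, 1, 58)] with period length k = 4.
k is even, so the fundamental solution of x^2 - 898y^2 = 1 is (p_{k-1}, q_{k-1}) = (p_3, q_3); compute convergents through index 3.
Convergents (p_i = a_i*p_{i-1} + p_{i-2}, q_i = a_i*q_{i-1} + q_{i-2} with p_{-2}=0, p_{-1}=1, q_{-2}=1, q_{-1}=0):
  i=0: a_0=29, p_0 = 29*1 + 0 = 29, q_0 = 29*0 + 1 = 1.
  i=1: a_1=1, p_1 = 1*29 + 1 = 30, q_1 = 1*1 + 0 = 1.
  i=2: a_2=28, p_2 = 28*30 + 29 = 869, q_2 = 28*1 + 1 = 29.
  i=3: a_3=1, p_3 = 1*869 + 30 = 899, q_3 = 1*29 + 1 = 30.
Check: 899^2 - 898*30^2 = 808201 - 808200 = 1, so (x, y) = (899, 30) solves the equation, and by the theorem it is the least positive solution.

(x, y) = (899, 30)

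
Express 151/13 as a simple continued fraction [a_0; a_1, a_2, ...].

Run the Euclidean algorithm on 151 and 13; the successive quotients are the partial quotients a_0, a_1, ... (each step inverts the fractional part left over by the previous one):
  151 = 11*13 + 8, so a_0 = 11.
  13 = 1*8 + 5, so a_1 = 1.
  8 = 1*5 + 3, so a_2 = 1.
  5 = 1*3 + 2, so a_3 = 1.
  3 = 1*2 + 1, so a_4 = 1.
  2 = 2*1 + 0, so a_5 = 2.
The remainder reaches 0 after 6 divisions, so the expansion has 6 partial quotients, read off in order.

[11; 1, 1, 1, 1, 2]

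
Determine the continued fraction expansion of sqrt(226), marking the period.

[15; (30)]

Write x_i = (sqrt(226) + m_i)/d_i with (m_0, d_0) = (0, 1). a_0 = floor(sqrt(226)) = 15, since 15^2 = 225 <= 226 < 256 = 16^2.
Iterate m_{i+1} = d_i*a_i - m_i, d_{i+1} = (226 - m_{i+1}^2)/d_i, a_{i+1} = floor((a_0 + m_{i+1})/d_{i+1}):
  m_1 = 1*15 - 0 = 15, d_1 = (226 - 15^2)/1 = 1/1 = 1, a_1 = floor((15 + 15)/1) = 30.
  m_2 = 1*30 - 15 = 15, d_2 = (226 - 15^2)/1 = 1/1 = 1: (m_2, d_2) = (m_1, d_1) = (15, 1), so from here the quotient a_1 repeats; the period length is 1.
Hence the expansion of sqrt(226) is a_0 = 15 followed by the repeating block 30 (period 1).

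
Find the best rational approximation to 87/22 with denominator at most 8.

4/1

Expand x = 87/22 as a continued fraction with the Euclidean algorithm:
  87 = 3*22 + 21, so a_0 = 3.
  22 = 1*21 + 1, so a_1 = 1.
  21 = 21*1 + 0, so a_2 = 21.
so x = [3; 1, 21].
Convergents (p_i = a_i*p_{i-1} + p_{i-2}, q_i = a_i*q_{i-1} + q_{i-2} with p_{-2}=0, p_{-1}=1, q_{-2}=1, q_{-1}=0), until the denominator exceeds 8:
  i=0: a_0=3, p_0 = 3*1 + 0 = 3, q_0 = 3*0 + 1 = 1.
  i=1: a_1=1, p_1 = 1*3 + 1 = 4, q_1 = 1*1 + 0 = 1.
  i=2: a_2=21, p_2 = 21*4 + 3 = 87, q_2 = 21*1 + 1 = 22.
q_2 = 22 > 8, so the last convergent with denominator <= 8 is p_1/q_1 = 4/1.
The closest fraction with denominator <= 8 is either p_1/q_1 or the intermediate fraction (k*p_1 + p_0)/(k*q_1 + q_0) with the largest k >= 1 whose denominator stays <= 8; these approach x as k grows, and every other convergent or intermediate fraction in range is farther away.
Largest k: floor((8 - q_0)/q_1) = floor((8 - 1)/1) = 7.
That gives (7*4 + 3)/(7*1 + 1) = 31/8.
Compare the errors: |x - 4/1| = |87*1 - 4*22|/(22*1) = 1/22, and |x - 31/8| = |87*8 - 31*22|/(22*8) = 14/176.
Cross-multiplying, 1*176 = 176 < 308 = 14*22, so 1/22 is smaller: the convergent 4/1 is closer to x than 31/8.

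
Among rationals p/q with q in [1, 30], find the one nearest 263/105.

Expand x = 263/105 as a continued fraction with the Euclidean algorithm:
  263 = 2*105 + 53, so a_0 = 2.
  105 = 1*53 + 52, so a_1 = 1.
  53 = 1*52 + 1, so a_2 = 1.
  52 = 52*1 + 0, so a_3 = 52.
so x = [2; 1, 1, 52].
Convergents (p_i = a_i*p_{i-1} + p_{i-2}, q_i = a_i*q_{i-1} + q_{i-2} with p_{-2}=0, p_{-1}=1, q_{-2}=1, q_{-1}=0), until the denominator exceeds 30:
  i=0: a_0=2, p_0 = 2*1 + 0 = 2, q_0 = 2*0 + 1 = 1.
  i=1: a_1=1, p_1 = 1*2 + 1 = 3, q_1 = 1*1 + 0 = 1.
  i=2: a_2=1, p_2 = 1*3 + 2 = 5, q_2 = 1*1 + 1 = 2.
  i=3: a_3=52, p_3 = 52*5 + 3 = 263, q_3 = 52*2 + 1 = 105.
q_3 = 105 > 30, so the last convergent with denominator <= 30 is p_2/q_2 = 5/2.
The closest fraction with denominator <= 30 is either p_2/q_2 or the intermediate fraction (k*p_2 + p_1)/(k*q_2 + q_1) with the largest k >= 1 whose denominator stays <= 30; these approach x as k grows, and every other convergent or intermediate fraction in range is farther away.
Largest k: floor((30 - q_1)/q_2) = floor((30 - 1)/2) = 14.
That gives (14*5 + 3)/(14*2 + 1) = 73/29.
Compare the errors: |x - 5/2| = |263*2 - 5*105|/(105*2) = 1/210, and |x - 73/29| = |263*29 - 73*105|/(105*29) = 38/3045.
Cross-multiplying, 1*3045 = 3045 < 7980 = 38*210, so 1/210 is smaller: the convergent 5/2 is closer to x than 73/29.

5/2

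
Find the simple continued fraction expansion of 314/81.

[3; 1, 7, 10]

Run the Euclidean algorithm on 314 and 81; the successive quotients are the partial quotients a_0, a_1, ... (each step inverts the fractional part left over by the previous one):
  314 = 3*81 + 71, so a_0 = 3.
  81 = 1*71 + 10, so a_1 = 1.
  71 = 7*10 + 1, so a_2 = 7.
  10 = 10*1 + 0, so a_3 = 10.
The remainder reaches 0 after 4 divisions, so the expansion has 4 partial quotients, read off in order.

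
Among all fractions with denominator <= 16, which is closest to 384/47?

Expand x = 384/47 as a continued fraction with the Euclidean algorithm:
  384 = 8*47 + 8, so a_0 = 8.
  47 = 5*8 + 7, so a_1 = 5.
  8 = 1*7 + 1, so a_2 = 1.
  7 = 7*1 + 0, so a_3 = 7.
so x = [8; 5, 1, 7].
Convergents (p_i = a_i*p_{i-1} + p_{i-2}, q_i = a_i*q_{i-1} + q_{i-2} with p_{-2}=0, p_{-1}=1, q_{-2}=1, q_{-1}=0), until the denominator exceeds 16:
  i=0: a_0=8, p_0 = 8*1 + 0 = 8, q_0 = 8*0 + 1 = 1.
  i=1: a_1=5, p_1 = 5*8 + 1 = 41, q_1 = 5*1 + 0 = 5.
  i=2: a_2=1, p_2 = 1*41 + 8 = 49, q_2 = 1*5 + 1 = 6.
  i=3: a_3=7, p_3 = 7*49 + 41 = 384, q_3 = 7*6 + 5 = 47.
q_3 = 47 > 16, so the last convergent with denominator <= 16 is p_2/q_2 = 49/6.
The closest fraction with denominator <= 16 is either p_2/q_2 or the intermediate fraction (k*p_2 + p_1)/(k*q_2 + q_1) with the largest k >= 1 whose denominator stays <= 16; these approach x as k grows, and every other convergent or intermediate fraction in range is farther away.
Largest k: floor((16 - q_1)/q_2) = floor((16 - 5)/6) = 1.
That gives (1*49 + 41)/(1*6 + 5) = 90/11.
Compare the errors: |x - 49/6| = |384*6 - 49*47|/(47*6) = 1/282, and |x - 90/11| = |384*11 - 90*47|/(47*11) = 6/517.
Cross-multiplying, 1*517 = 517 < 1692 = 6*282, so 1/282 is smaller: the convergent 49/6 is closer to x than 90/11.

49/6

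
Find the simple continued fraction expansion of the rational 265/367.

Run the Euclidean algorithm on 265 and 367; the successive quotients are the partial quotients a_0, a_1, ... (each step inverts the fractional part left over by the previous one):
  265 = 0*367 + 265, so a_0 = 0.
  367 = 1*265 + 102, so a_1 = 1.
  265 = 2*102 + 61, so a_2 = 2.
  102 = 1*61 + 41, so a_3 = 1.
  61 = 1*41 + 20, so a_4 = 1.
  41 = 2*20 + 1, so a_5 = 2.
  20 = 20*1 + 0, so a_6 = 20.
The remainder reaches 0 after 7 divisions, so the expansion has 7 partial quotients, read off in order.

[0; 1, 2, 1, 1, 2, 20]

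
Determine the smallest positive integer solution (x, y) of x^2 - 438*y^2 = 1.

First expand sqrt(438) as a continued fraction. With x_i = (sqrt(438) + m_i)/d_i and (m_0, d_0) = (0, 1): a_0 = floor(sqrt(438)) = 20, since 20^2 = 400 <= 438 < 441 = 21^2.
Iterate m_{i+1} = d_i*a_i - m_i, d_{i+1} = (438 - m_{i+1}^2)/d_i, a_{i+1} = floor((a_0 + m_{i+1})/d_{i+1}):
  m_1 = 1*20 - 0 = 20, d_1 = (438 - 20^2)/1 = 38/1 = 38, a_1 = floor((20 + 20)/38) = 1.
  m_2 = 38*1 - 20 = 18, d_2 = (438 - 18^2)/38 = 114/38 = 3, a_2 = floor((20 + 18)/3) = 12.
  m_3 = 3*12 - 18 = 18, d_3 = (438 - 18^2)/3 = 114/3 = 38, a_3 = floor((20 + 18)/38) = 1.
  m_4 = 38*1 - 18 = 20, d_4 = (438 - 20^2)/38 = 38/38 = 1, a_4 = floor((20 + 20)/1) = 40.
  m_5 = 1*40 - 20 = 20, d_5 = (438 - 20^2)/1 = 38/1 = 38: (m_5, d_5) = (m_1, d_1) = (20, 38), so from here the quotients repeat a_1, ..., a_4; the period length is 4.
So sqrt(438) = [20; (1, 12, 1, 40)] with period length k = 4.
k is even, so the fundamental solution of x^2 - 438y^2 = 1 is (p_{k-1}, q_{k-1}) = (p_3, q_3); compute convergents through index 3.
Convergents (p_i = a_i*p_{i-1} + p_{i-2}, q_i = a_i*q_{i-1} + q_{i-2} with p_{-2}=0, p_{-1}=1, q_{-2}=1, q_{-1}=0):
  i=0: a_0=20, p_0 = 20*1 + 0 = 20, q_0 = 20*0 + 1 = 1.
  i=1: a_1=1, p_1 = 1*20 + 1 = 21, q_1 = 1*1 + 0 = 1.
  i=2: a_2=12, p_2 = 12*21 + 20 = 272, q_2 = 12*1 + 1 = 13.
  i=3: a_3=1, p_3 = 1*272 + 21 = 293, q_3 = 1*13 + 1 = 14.
Check: 293^2 - 438*14^2 = 85849 - 85848 = 1, so (x, y) = (293, 14) solves the equation, and by the theorem it is the least positive solution.

(x, y) = (293, 14)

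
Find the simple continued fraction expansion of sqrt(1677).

[40; (1, 19, 2, 19, 1, 80)]

Write x_i = (sqrt(1677) + m_i)/d_i with (m_0, d_0) = (0, 1). a_0 = floor(sqrt(1677)) = 40, since 40^2 = 1600 <= 1677 < 1681 = 41^2.
Iterate m_{i+1} = d_i*a_i - m_i, d_{i+1} = (1677 - m_{i+1}^2)/d_i, a_{i+1} = floor((a_0 + m_{i+1})/d_{i+1}):
  m_1 = 1*40 - 0 = 40, d_1 = (1677 - 40^2)/1 = 77/1 = 77, a_1 = floor((40 + 40)/77) = 1.
  m_2 = 77*1 - 40 = 37, d_2 = (1677 - 37^2)/77 = 308/77 = 4, a_2 = floor((40 + 37)/4) = 19.
  m_3 = 4*19 - 37 = 39, d_3 = (1677 - 39^2)/4 = 156/4 = 39, a_3 = floor((40 + 39)/39) = 2.
  m_4 = 39*2 - 39 = 39, d_4 = (1677 - 39^2)/39 = 156/39 = 4, a_4 = floor((40 + 39)/4) = 19.
  m_5 = 4*19 - 39 = 37, d_5 = (1677 - 37^2)/4 = 308/4 = 77, a_5 = floor((40 + 37)/77) = 1.
  m_6 = 77*1 - 37 = 40, d_6 = (1677 - 40^2)/77 = 77/77 = 1, a_6 = floor((40 + 40)/1) = 80.
  m_7 = 1*80 - 40 = 40, d_7 = (1677 - 40^2)/1 = 77/1 = 77: (m_7, d_7) = (m_1, d_1) = (40, 77), so from here the quotients repeat a_1, ..., a_6; the period length is 6.
Hence the expansion of sqrt(1677) is a_0 = 40 followed by the repeating block 1, 19, 2, 19, 1, 80 (period 6).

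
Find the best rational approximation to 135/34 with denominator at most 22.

87/22

Expand x = 135/34 as a continued fraction with the Euclidean algorithm:
  135 = 3*34 + 33, so a_0 = 3.
  34 = 1*33 + 1, so a_1 = 1.
  33 = 33*1 + 0, so a_2 = 33.
so x = [3; 1, 33].
Convergents (p_i = a_i*p_{i-1} + p_{i-2}, q_i = a_i*q_{i-1} + q_{i-2} with p_{-2}=0, p_{-1}=1, q_{-2}=1, q_{-1}=0), until the denominator exceeds 22:
  i=0: a_0=3, p_0 = 3*1 + 0 = 3, q_0 = 3*0 + 1 = 1.
  i=1: a_1=1, p_1 = 1*3 + 1 = 4, q_1 = 1*1 + 0 = 1.
  i=2: a_2=33, p_2 = 33*4 + 3 = 135, q_2 = 33*1 + 1 = 34.
q_2 = 34 > 22, so the last convergent with denominator <= 22 is p_1/q_1 = 4/1.
The closest fraction with denominator <= 22 is either p_1/q_1 or the intermediate fraction (k*p_1 + p_0)/(k*q_1 + q_0) with the largest k >= 1 whose denominator stays <= 22; these approach x as k grows, and every other convergent or intermediate fraction in range is farther away.
Largest k: floor((22 - q_0)/q_1) = floor((22 - 1)/1) = 21.
That gives (21*4 + 3)/(21*1 + 1) = 87/22.
Compare the errors: |x - 4/1| = |135*1 - 4*34|/(34*1) = 1/34, and |x - 87/22| = |135*22 - 87*34|/(34*22) = 12/748.
Cross-multiplying, 12*34 = 408 < 748 = 1*748, so 12/748 is smaller: the intermediate fraction 87/22 is closer to x than 4/1.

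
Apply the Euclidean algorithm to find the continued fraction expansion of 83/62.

Run the Euclidean algorithm on 83 and 62; the successive quotients are the partial quotients a_0, a_1, ... (each step inverts the fractional part left over by the previous one):
  83 = 1*62 + 21, so a_0 = 1.
  62 = 2*21 + 20, so a_1 = 2.
  21 = 1*20 + 1, so a_2 = 1.
  20 = 20*1 + 0, so a_3 = 20.
The remainder reaches 0 after 4 divisions, so the expansion has 4 partial quotients, read off in order.

[1; 2, 1, 20]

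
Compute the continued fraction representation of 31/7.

Run the Euclidean algorithm on 31 and 7; the successive quotients are the partial quotients a_0, a_1, ... (each step inverts the fractional part left over by the previous one):
  31 = 4*7 + 3, so a_0 = 4.
  7 = 2*3 + 1, so a_1 = 2.
  3 = 3*1 + 0, so a_2 = 3.
The remainder reaches 0 after 3 divisions, so the expansion has 3 partial quotients, read off in order.

[4; 2, 3]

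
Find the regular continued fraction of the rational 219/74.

[2; 1, 23, 1, 2]

Run the Euclidean algorithm on 219 and 74; the successive quotients are the partial quotients a_0, a_1, ... (each step inverts the fractional part left over by the previous one):
  219 = 2*74 + 71, so a_0 = 2.
  74 = 1*71 + 3, so a_1 = 1.
  71 = 23*3 + 2, so a_2 = 23.
  3 = 1*2 + 1, so a_3 = 1.
  2 = 2*1 + 0, so a_4 = 2.
The remainder reaches 0 after 5 divisions, so the expansion has 5 partial quotients, read off in order.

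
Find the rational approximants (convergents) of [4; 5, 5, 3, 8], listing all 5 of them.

Using the convergent recurrence p_i = a_i*p_{i-1} + p_{i-2}, q_i = a_i*q_{i-1} + q_{i-2} with p_{-2}=0, p_{-1}=1, q_{-2}=1, q_{-1}=0:
  i=0: a_0=4, p_0 = 4*1 + 0 = 4, q_0 = 4*0 + 1 = 1.
  i=1: a_1=5, p_1 = 5*4 + 1 = 21, q_1 = 5*1 + 0 = 5.
  i=2: a_2=5, p_2 = 5*21 + 4 = 109, q_2 = 5*5 + 1 = 26.
  i=3: a_3=3, p_3 = 3*109 + 21 = 348, q_3 = 3*26 + 5 = 83.
  i=4: a_4=8, p_4 = 8*348 + 109 = 2893, q_4 = 8*83 + 26 = 690.

4/1, 21/5, 109/26, 348/83, 2893/690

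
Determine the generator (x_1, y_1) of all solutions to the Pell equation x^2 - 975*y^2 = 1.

First expand sqrt(975) as a continued fraction. With x_i = (sqrt(975) + m_i)/d_i and (m_0, d_0) = (0, 1): a_0 = floor(sqrt(975)) = 31, since 31^2 = 961 <= 975 < 1024 = 32^2.
Iterate m_{i+1} = d_i*a_i - m_i, d_{i+1} = (975 - m_{i+1}^2)/d_i, a_{i+1} = floor((a_0 + m_{i+1})/d_{i+1}):
  m_1 = 1*31 - 0 = 31, d_1 = (975 - 31^2)/1 = 14/1 = 14, a_1 = floor((31 + 31)/14) = 4.
  m_2 = 14*4 - 31 = 25, d_2 = (975 - 25^2)/14 = 350/14 = 25, a_2 = floor((31 + 25)/25) = 2.
  m_3 = 25*2 - 25 = 25, d_3 = (975 - 25^2)/25 = 350/25 = 14, a_3 = floor((31 + 25)/14) = 4.
  m_4 = 14*4 - 25 = 31, d_4 = (975 - 31^2)/14 = 14/14 = 1, a_4 = floor((31 + 31)/1) = 62.
  m_5 = 1*62 - 31 = 31, d_5 = (975 - 31^2)/1 = 14/1 = 14: (m_5, d_5) = (m_1, d_1) = (31, 14), so from here the quotients repeat a_1, ..., a_4; the period length is 4.
So sqrt(975) = [31; (4, 2, 4, 62)] with period length k = 4.
k is even, so the fundamental solution of x^2 - 975y^2 = 1 is (p_{k-1}, q_{k-1}) = (p_3, q_3); compute convergents through index 3.
Convergents (p_i = a_i*p_{i-1} + p_{i-2}, q_i = a_i*q_{i-1} + q_{i-2} with p_{-2}=0, p_{-1}=1, q_{-2}=1, q_{-1}=0):
  i=0: a_0=31, p_0 = 31*1 + 0 = 31, q_0 = 31*0 + 1 = 1.
  i=1: a_1=4, p_1 = 4*31 + 1 = 125, q_1 = 4*1 + 0 = 4.
  i=2: a_2=2, p_2 = 2*125 + 31 = 281, q_2 = 2*4 + 1 = 9.
  i=3: a_3=4, p_3 = 4*281 + 125 = 1249, q_3 = 4*9 + 4 = 40.
Check: 1249^2 - 975*40^2 = 1560001 - 1560000 = 1, so (x, y) = (1249, 40) solves the equation, and by the theorem it is the least positive solution.

(x, y) = (1249, 40)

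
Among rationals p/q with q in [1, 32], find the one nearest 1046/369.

17/6

Expand x = 1046/369 as a continued fraction with the Euclidean algorithm:
  1046 = 2*369 + 308, so a_0 = 2.
  369 = 1*308 + 61, so a_1 = 1.
  308 = 5*61 + 3, so a_2 = 5.
  61 = 20*3 + 1, so a_3 = 20.
  3 = 3*1 + 0, so a_4 = 3.
so x = [2; 1, 5, 20, 3].
Convergents (p_i = a_i*p_{i-1} + p_{i-2}, q_i = a_i*q_{i-1} + q_{i-2} with p_{-2}=0, p_{-1}=1, q_{-2}=1, q_{-1}=0), until the denominator exceeds 32:
  i=0: a_0=2, p_0 = 2*1 + 0 = 2, q_0 = 2*0 + 1 = 1.
  i=1: a_1=1, p_1 = 1*2 + 1 = 3, q_1 = 1*1 + 0 = 1.
  i=2: a_2=5, p_2 = 5*3 + 2 = 17, q_2 = 5*1 + 1 = 6.
  i=3: a_3=20, p_3 = 20*17 + 3 = 343, q_3 = 20*6 + 1 = 121.
q_3 = 121 > 32, so the last convergent with denominator <= 32 is p_2/q_2 = 17/6.
The closest fraction with denominator <= 32 is either p_2/q_2 or the intermediate fraction (k*p_2 + p_1)/(k*q_2 + q_1) with the largest k >= 1 whose denominator stays <= 32; these approach x as k grows, and every other convergent or intermediate fraction in range is farther away.
Largest k: floor((32 - q_1)/q_2) = floor((32 - 1)/6) = 5.
That gives (5*17 + 3)/(5*6 + 1) = 88/31.
Compare the errors: |x - 17/6| = |1046*6 - 17*369|/(369*6) = 3/2214, and |x - 88/31| = |1046*31 - 88*369|/(369*31) = 46/11439.
Cross-multiplying, 3*11439 = 34317 < 101844 = 46*2214, so 3/2214 is smaller: the convergent 17/6 is closer to x than 88/31.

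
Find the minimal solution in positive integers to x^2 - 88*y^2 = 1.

First expand sqrt(88) as a continued fraction. With x_i = (sqrt(88) + m_i)/d_i and (m_0, d_0) = (0, 1): a_0 = floor(sqrt(88)) = 9, since 9^2 = 81 <= 88 < 100 = 10^2.
Iterate m_{i+1} = d_i*a_i - m_i, d_{i+1} = (88 - m_{i+1}^2)/d_i, a_{i+1} = floor((a_0 + m_{i+1})/d_{i+1}):
  m_1 = 1*9 - 0 = 9, d_1 = (88 - 9^2)/1 = 7/1 = 7, a_1 = floor((9 + 9)/7) = 2.
  m_2 = 7*2 - 9 = 5, d_2 = (88 - 5^2)/7 = 63/7 = 9, a_2 = floor((9 + 5)/9) = 1.
  m_3 = 9*1 - 5 = 4, d_3 = (88 - 4^2)/9 = 72/9 = 8, a_3 = floor((9 + 4)/8) = 1.
  m_4 = 8*1 - 4 = 4, d_4 = (88 - 4^2)/8 = 72/8 = 9, a_4 = floor((9 + 4)/9) = 1.
  m_5 = 9*1 - 4 = 5, d_5 = (88 - 5^2)/9 = 63/9 = 7, a_5 = floor((9 + 5)/7) = 2.
  m_6 = 7*2 - 5 = 9, d_6 = (88 - 9^2)/7 = 7/7 = 1, a_6 = floor((9 + 9)/1) = 18.
  m_7 = 1*18 - 9 = 9, d_7 = (88 - 9^2)/1 = 7/1 = 7: (m_7, d_7) = (m_1, d_1) = (9, 7), so from here the quotients repeat a_1, ..., a_6; the period length is 6.
So sqrt(88) = [9; (2, 1, 1, 1, 2, 18)] with period length k = 6.
k is even, so the fundamental solution of x^2 - 88y^2 = 1 is (p_{k-1}, q_{k-1}) = (p_5, q_5); compute convergents through index 5.
Convergents (p_i = a_i*p_{i-1} + p_{i-2}, q_i = a_i*q_{i-1} + q_{i-2} with p_{-2}=0, p_{-1}=1, q_{-2}=1, q_{-1}=0):
  i=0: a_0=9, p_0 = 9*1 + 0 = 9, q_0 = 9*0 + 1 = 1.
  i=1: a_1=2, p_1 = 2*9 + 1 = 19, q_1 = 2*1 + 0 = 2.
  i=2: a_2=1, p_2 = 1*19 + 9 = 28, q_2 = 1*2 + 1 = 3.
  i=3: a_3=1, p_3 = 1*28 + 19 = 47, q_3 = 1*3 + 2 = 5.
  i=4: a_4=1, p_4 = 1*47 + 28 = 75, q_4 = 1*5 + 3 = 8.
  i=5: a_5=2, p_5 = 2*75 + 47 = 197, q_5 = 2*8 + 5 = 21.
Check: 197^2 - 88*21^2 = 38809 - 38808 = 1, so (x, y) = (197, 21) solves the equation, and by the theorem it is the least positive solution.

(x, y) = (197, 21)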